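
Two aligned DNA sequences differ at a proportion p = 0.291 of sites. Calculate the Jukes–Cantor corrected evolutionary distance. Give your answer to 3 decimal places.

0.368

d = −(3/4) ln(1 − 4p/3) = −0.75 ln(1 − 0.388) = −0.75 ln(0.612)
  = −0.75 × (-0.491023) = 0.368267 substitutions/site.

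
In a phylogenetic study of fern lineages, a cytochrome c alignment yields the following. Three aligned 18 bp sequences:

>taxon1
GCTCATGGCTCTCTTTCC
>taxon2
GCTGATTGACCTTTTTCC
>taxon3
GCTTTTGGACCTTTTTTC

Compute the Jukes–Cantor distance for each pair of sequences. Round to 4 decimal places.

taxon1–taxon2: 5/18 sites differ → p ≈ 0.277778, d = −0.75 ln(1 − 0.370371) = 0.346968 ≈ 0.3470.
taxon1–taxon3: 6/18 sites differ → p ≈ 0.333333, d = −0.75 ln(1 − 0.444444) = 0.440839 ≈ 0.4408.
taxon2–taxon3: 4/18 sites differ → p ≈ 0.222222, d = −0.75 ln(1 − 0.296296) = 0.263548 ≈ 0.2635.

d(taxon1,taxon2) = 0.3470, d(taxon1,taxon3) = 0.4408, d(taxon2,taxon3) = 0.2635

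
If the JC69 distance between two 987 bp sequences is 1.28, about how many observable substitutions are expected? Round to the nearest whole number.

606

Invert JC69: p = (3/4)(1 − e^(−4d/3)) = 0.75 × (1 − e^(-1.706667)) = 0.75 × (1 − 0.181470) = 0.613898.
Expected differing sites = pL ≈ 0.613898 × 987 = 605.917326 ≈ 606.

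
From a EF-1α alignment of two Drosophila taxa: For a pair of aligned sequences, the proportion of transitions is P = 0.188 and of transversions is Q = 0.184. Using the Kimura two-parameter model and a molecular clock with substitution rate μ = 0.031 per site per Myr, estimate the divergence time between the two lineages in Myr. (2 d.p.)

8.47

Under the Kimura two-parameter model, d = −½ ln(1 − 2P − Q) − ¼ ln(1 − 2Q).
1 − 2P − Q = 0.44, giving −½ ln(0.44) = 0.410490.
1 − 2Q = 0.632, giving −¼ ln(0.632) = 0.114716.
d = 0.410490 + 0.114716 = 0.525206.
Under a molecular clock d = 2μt, so t = d/(2μ) = 0.525206 / (2 × 0.031) = 8.47 Myr.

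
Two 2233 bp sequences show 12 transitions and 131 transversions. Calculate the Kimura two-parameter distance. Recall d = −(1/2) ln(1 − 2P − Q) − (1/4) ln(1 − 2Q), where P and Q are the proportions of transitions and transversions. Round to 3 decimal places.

0.067

P = 12/2233 ≈ 0.005374 and Q = 131/2233 ≈ 0.058665.
Under the Kimura two-parameter model, d = −½ ln(1 − 2P − Q) − ¼ ln(1 − 2Q).
1 − 2P − Q = 0.930587, giving −½ ln(0.930587) = 0.035970.
1 − 2Q = 0.88267, giving −¼ ln(0.88267) = 0.031201.
d = 0.035970 + 0.031201 = 0.067171.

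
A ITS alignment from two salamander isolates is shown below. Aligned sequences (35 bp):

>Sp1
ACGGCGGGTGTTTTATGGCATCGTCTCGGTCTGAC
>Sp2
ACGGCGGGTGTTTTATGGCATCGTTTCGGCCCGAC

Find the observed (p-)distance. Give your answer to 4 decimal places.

The sequences differ at 3 of 35 positions (sites 25, 30, 32).
p = 3/35 = 0.085714… ≈ 0.0857 (to 4 d.p.).

0.0857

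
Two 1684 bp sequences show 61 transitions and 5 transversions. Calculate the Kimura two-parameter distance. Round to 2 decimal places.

P = 61/1684 ≈ 0.036223 and Q = 5/1684 ≈ 0.002969.
Under the Kimura two-parameter model, d = −½ ln(1 − 2P − Q) − ¼ ln(1 − 2Q).
1 − 2P − Q = 0.924585, giving −½ ln(0.924585) = 0.039205.
1 − 2Q = 0.994062, giving −¼ ln(0.994062) = 0.001489.
d = 0.039205 + 0.001489 = 0.040694.

0.04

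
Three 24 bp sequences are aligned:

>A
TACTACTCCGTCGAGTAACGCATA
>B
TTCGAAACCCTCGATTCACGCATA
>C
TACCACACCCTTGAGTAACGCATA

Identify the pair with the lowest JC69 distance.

A–B: 7/24 differ, p = 0.292, d = 0.369.
A–C: 4/24 differ, p = 0.167, d = 0.188.
B–C: 6/24 differ, p = 0.250, d = 0.304.
The smallest distance is between A and C.

A and C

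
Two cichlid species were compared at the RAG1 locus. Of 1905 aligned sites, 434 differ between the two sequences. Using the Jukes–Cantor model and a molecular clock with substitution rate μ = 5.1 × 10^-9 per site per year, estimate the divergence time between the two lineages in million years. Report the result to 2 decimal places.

26.62

p = 434/1905 ≈ 0.227822.
d = −(3/4) ln(1 − 4p/3) = −0.75 ln(1 − 0.303763) = −0.75 ln(0.696237)
  = −0.75 × (-0.362065) = 0.271549 substitutions/site.
Under a molecular clock d = 2μt, so t = d/(2μ) = 0.271549 / (2 × 5.1 × 10^-9) = 26.62 million years.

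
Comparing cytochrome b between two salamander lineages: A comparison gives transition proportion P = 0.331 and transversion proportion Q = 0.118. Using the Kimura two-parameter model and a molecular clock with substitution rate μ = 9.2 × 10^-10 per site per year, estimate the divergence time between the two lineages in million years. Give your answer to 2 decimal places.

Under the Kimura two-parameter model, d = −½ ln(1 − 2P − Q) − ¼ ln(1 − 2Q).
1 − 2P − Q = 0.22, giving −½ ln(0.22) = 0.757064.
1 − 2Q = 0.764, giving −¼ ln(0.764) = 0.067297.
d = 0.757064 + 0.067297 = 0.824361.
Under a molecular clock d = 2μt, so t = d/(2μ) = 0.824361 / (2 × 9.2 × 10^-10) = 448.02 million years.

448.02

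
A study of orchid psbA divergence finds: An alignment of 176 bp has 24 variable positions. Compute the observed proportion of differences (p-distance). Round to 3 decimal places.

0.136

p = 24/176 = 0.136363… ≈ 0.136 (to 3 d.p.).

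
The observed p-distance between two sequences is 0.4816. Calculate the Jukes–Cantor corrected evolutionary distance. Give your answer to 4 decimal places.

0.7707

d = −(3/4) ln(1 − 4p/3) = −0.75 ln(1 − 0.642133) = −0.75 ln(0.357867)
  = −0.75 × (-1.027594) = 0.770696 substitutions/site.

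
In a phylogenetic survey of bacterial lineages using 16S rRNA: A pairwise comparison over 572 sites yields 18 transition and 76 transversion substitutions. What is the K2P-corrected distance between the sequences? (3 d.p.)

P = 18/572 ≈ 0.031469 and Q = 76/572 ≈ 0.132867.
Under the Kimura two-parameter model, d = −½ ln(1 − 2P − Q) − ¼ ln(1 − 2Q).
1 − 2P − Q = 0.804195, giving −½ ln(0.804195) = 0.108957.
1 − 2Q = 0.734266, giving −¼ ln(0.734266) = 0.077221.
d = 0.108957 + 0.077221 = 0.186178.

0.186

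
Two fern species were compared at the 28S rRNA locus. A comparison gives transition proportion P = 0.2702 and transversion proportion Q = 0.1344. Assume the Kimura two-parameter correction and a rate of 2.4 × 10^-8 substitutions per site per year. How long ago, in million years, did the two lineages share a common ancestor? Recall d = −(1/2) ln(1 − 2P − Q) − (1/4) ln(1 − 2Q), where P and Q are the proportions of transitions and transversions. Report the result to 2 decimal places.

13.33

Under the Kimura two-parameter model, d = −½ ln(1 − 2P − Q) − ¼ ln(1 − 2Q).
1 − 2P − Q = 0.3252, giving −½ ln(0.3252) = 0.561657.
1 − 2Q = 0.7312, giving −¼ ln(0.7312) = 0.078267.
d = 0.561657 + 0.078267 = 0.639924.
Under a molecular clock d = 2μt, so t = d/(2μ) = 0.639924 / (2 × 2.4 × 10^-8) = 13.33 million years.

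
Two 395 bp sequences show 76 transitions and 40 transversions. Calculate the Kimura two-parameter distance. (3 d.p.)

0.389

P = 76/395 ≈ 0.192405 and Q = 40/395 ≈ 0.101266.
Under the Kimura two-parameter model, d = −½ ln(1 − 2P − Q) − ¼ ln(1 − 2Q).
1 − 2P − Q = 0.513924, giving −½ ln(0.513924) = 0.332840.
1 − 2Q = 0.797468, giving −¼ ln(0.797468) = 0.056578.
d = 0.332840 + 0.056578 = 0.389418.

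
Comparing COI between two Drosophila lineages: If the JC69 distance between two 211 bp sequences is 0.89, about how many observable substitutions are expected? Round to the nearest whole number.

Invert JC69: p = (3/4)(1 − e^(−4d/3)) = 0.75 × (1 − e^(-1.186667)) = 0.75 × (1 − 0.305237) = 0.521072.
Expected differing sites = pL ≈ 0.521072 × 211 = 109.946192 ≈ 110.

110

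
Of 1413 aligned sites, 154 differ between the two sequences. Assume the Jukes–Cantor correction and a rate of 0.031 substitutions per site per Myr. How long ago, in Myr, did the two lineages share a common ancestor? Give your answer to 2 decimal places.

p = 154/1413 ≈ 0.108988.
d = −(3/4) ln(1 − 4p/3) = −0.75 ln(1 − 0.145317) = −0.75 ln(0.854683)
  = −0.75 × (-0.157025) = 0.117769 substitutions/site.
Under a molecular clock d = 2μt, so t = d/(2μ) = 0.117769 / (2 × 0.031) = 1.90 Myr.

1.90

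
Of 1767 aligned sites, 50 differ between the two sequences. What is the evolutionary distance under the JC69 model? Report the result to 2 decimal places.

p = 50/1767 ≈ 0.028297.
d = −(3/4) ln(1 − 4p/3) = −0.75 ln(1 − 0.037729) = −0.75 ln(0.962271)
  = −0.75 × (-0.038459) = 0.028844 substitutions/site.

0.03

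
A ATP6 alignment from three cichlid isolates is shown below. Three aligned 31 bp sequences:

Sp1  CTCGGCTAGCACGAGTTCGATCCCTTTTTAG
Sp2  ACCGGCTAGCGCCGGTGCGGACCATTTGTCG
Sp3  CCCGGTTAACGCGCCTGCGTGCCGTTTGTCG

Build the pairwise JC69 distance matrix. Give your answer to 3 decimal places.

d(Sp1,Sp2) = 0.481, d(Sp1,Sp3) = 0.544, d(Sp2,Sp3) = 0.367

Sp1–Sp2: 11/31 sites differ → p ≈ 0.354839, d = −0.75 ln(1 − 0.473119) = 0.480585 ≈ 0.481.
Sp1–Sp3: 12/31 sites differ → p ≈ 0.387097, d = −0.75 ln(1 − 0.516129) = 0.544453 ≈ 0.544.
Sp2–Sp3: 9/31 sites differ → p ≈ 0.290323, d = −0.75 ln(1 − 0.387097) = 0.367161 ≈ 0.367.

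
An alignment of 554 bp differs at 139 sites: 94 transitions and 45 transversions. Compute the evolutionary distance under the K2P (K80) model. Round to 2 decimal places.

0.32

P = 94/554 ≈ 0.169675 and Q = 45/554 ≈ 0.081227.
Under the Kimura two-parameter model, d = −½ ln(1 − 2P − Q) − ¼ ln(1 − 2Q).
1 − 2P − Q = 0.579423, giving −½ ln(0.579423) = 0.272861.
1 − 2Q = 0.837546, giving −¼ ln(0.837546) = 0.044320.
d = 0.272861 + 0.044320 = 0.317181.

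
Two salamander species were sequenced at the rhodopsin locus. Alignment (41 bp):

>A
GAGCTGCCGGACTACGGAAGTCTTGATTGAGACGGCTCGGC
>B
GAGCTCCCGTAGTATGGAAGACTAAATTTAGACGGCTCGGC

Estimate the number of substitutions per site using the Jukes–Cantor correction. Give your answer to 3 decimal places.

The sequences differ at 8 of 41 sites (6, 10, 12, 15, 21, 24, 25, 29), so p = 8/41 ≈ 0.195122.
d = −(3/4) ln(1 − 4p/3) = −0.75 ln(1 − 0.260163) = −0.75 ln(0.739837)
  = −0.75 × (-0.301325) = 0.225994 substitutions/site.

0.226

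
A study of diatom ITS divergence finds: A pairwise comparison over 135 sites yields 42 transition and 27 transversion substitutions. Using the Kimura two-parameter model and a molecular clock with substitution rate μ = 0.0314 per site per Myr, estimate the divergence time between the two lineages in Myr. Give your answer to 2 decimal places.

P = 42/135 ≈ 0.311111 and Q = 27/135 = 0.2.
Under the Kimura two-parameter model, d = −½ ln(1 − 2P − Q) − ¼ ln(1 − 2Q).
1 − 2P − Q = 0.177778, giving −½ ln(0.177778) = 0.863610.
1 − 2Q = 0.6, giving −¼ ln(0.6) = 0.127706.
d = 0.863610 + 0.127706 = 0.991316.
Under a molecular clock d = 2μt, so t = d/(2μ) = 0.991316 / (2 × 0.0314) = 15.79 Myr.

15.79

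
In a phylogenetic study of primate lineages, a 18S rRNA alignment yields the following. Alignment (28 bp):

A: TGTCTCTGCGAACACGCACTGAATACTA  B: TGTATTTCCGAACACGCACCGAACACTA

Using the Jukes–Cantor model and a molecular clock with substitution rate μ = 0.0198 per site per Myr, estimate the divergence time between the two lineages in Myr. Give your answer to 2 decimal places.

The sequences differ at 5 of 28 sites (4, 6, 8, 20, 24), so p = 5/28 ≈ 0.178571.
d = −(3/4) ln(1 − 4p/3) = −0.75 ln(1 − 0.238095) = −0.75 ln(0.761905)
  = −0.75 × (-0.271933) = 0.203950 substitutions/site.
Under a molecular clock d = 2μt, so t = d/(2μ) = 0.203950 / (2 × 0.0198) = 5.15 Myr.

5.15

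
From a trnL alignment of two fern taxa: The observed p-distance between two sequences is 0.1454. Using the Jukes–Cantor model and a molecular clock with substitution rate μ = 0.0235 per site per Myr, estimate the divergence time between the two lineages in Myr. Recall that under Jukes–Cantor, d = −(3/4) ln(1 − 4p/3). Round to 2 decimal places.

d = −(3/4) ln(1 − 4p/3) = −0.75 ln(1 − 0.193867) = −0.75 ln(0.806133)
  = −0.75 × (-0.215507) = 0.161630 substitutions/site.
Under a molecular clock d = 2μt, so t = d/(2μ) = 0.161630 / (2 × 0.0235) = 3.44 Myr.

3.44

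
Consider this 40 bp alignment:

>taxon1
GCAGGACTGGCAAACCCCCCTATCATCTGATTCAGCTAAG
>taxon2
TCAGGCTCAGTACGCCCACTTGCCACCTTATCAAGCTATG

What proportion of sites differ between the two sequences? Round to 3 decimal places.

The sequences differ at 17 of 40 positions.
p = 17/40 = 0.425.

0.425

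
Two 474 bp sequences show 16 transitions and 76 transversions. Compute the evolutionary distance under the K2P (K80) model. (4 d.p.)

P = 16/474 ≈ 0.033755 and Q = 76/474 ≈ 0.160338.
Under the Kimura two-parameter model, d = −½ ln(1 − 2P − Q) − ¼ ln(1 − 2Q).
1 − 2P − Q = 0.772152, giving −½ ln(0.772152) = 0.129287.
1 − 2Q = 0.679324, giving −¼ ln(0.679324) = 0.096664.
d = 0.129287 + 0.096664 = 0.225951.

0.2260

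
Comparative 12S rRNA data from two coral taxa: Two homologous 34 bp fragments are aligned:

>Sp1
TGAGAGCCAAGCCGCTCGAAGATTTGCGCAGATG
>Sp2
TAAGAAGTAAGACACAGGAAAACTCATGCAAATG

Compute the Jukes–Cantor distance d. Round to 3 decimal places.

0.597

The sequences differ at 14 of 34 sites, so p = 14/34 ≈ 0.411765.
d = −(3/4) ln(1 − 4p/3) = −0.75 ln(1 − 0.54902) = −0.75 ln(0.45098)
  = −0.75 × (-0.796332) = 0.597249 substitutions/site.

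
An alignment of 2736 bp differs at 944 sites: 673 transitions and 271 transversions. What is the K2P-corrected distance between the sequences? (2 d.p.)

0.50

P = 673/2736 ≈ 0.24598 and Q = 271/2736 ≈ 0.09905.
Under the Kimura two-parameter model, d = −½ ln(1 − 2P − Q) − ¼ ln(1 − 2Q).
1 − 2P − Q = 0.40899, giving −½ ln(0.40899) = 0.447032.
1 − 2Q = 0.8019, giving −¼ ln(0.8019) = 0.055193.
d = 0.447032 + 0.055193 = 0.502225.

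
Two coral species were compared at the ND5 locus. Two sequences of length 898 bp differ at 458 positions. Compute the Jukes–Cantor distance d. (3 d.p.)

0.855

p = 458/898 ≈ 0.510022.
d = −(3/4) ln(1 − 4p/3) = −0.75 ln(1 − 0.680029) = −0.75 ln(0.319971)
  = −0.75 × (-1.139525) = 0.854644 substitutions/site.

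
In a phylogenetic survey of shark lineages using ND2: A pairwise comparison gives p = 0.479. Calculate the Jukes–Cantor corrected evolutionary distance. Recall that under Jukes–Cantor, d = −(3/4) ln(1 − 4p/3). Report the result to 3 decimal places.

0.763

d = −(3/4) ln(1 − 4p/3) = −0.75 ln(1 − 0.638667) = −0.75 ln(0.361333)
  = −0.75 × (-1.017955) = 0.763466 substitutions/site.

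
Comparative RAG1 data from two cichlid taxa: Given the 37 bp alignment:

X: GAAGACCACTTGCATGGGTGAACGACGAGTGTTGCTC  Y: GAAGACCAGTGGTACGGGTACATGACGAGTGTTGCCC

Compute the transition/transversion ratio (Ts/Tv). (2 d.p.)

Transitions are A↔G and C↔T; transversions are all other mismatches.
Transitions: 5. Transversions: 3.
R = 5/3 = 1.666666… ≈ 1.67 (to 2 d.p.).

1.67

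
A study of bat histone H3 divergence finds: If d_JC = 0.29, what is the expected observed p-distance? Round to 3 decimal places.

0.241

p = (3/4)(1 − e^(−4d/3)) = 0.75 × (1 − e^(-0.386667)) = 0.75 × (1 − 0.679317) = 0.240512.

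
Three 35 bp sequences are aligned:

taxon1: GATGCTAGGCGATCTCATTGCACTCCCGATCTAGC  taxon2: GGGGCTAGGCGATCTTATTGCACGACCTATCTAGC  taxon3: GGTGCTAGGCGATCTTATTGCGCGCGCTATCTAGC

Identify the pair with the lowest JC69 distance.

taxon1–taxon2: 6/35 differ, p = 0.171, d = 0.195.
taxon1–taxon3: 6/35 differ, p = 0.171, d = 0.195.
taxon2–taxon3: 4/35 differ, p = 0.114, d = 0.124.
The smallest distance is between taxon2 and taxon3.

taxon2 and taxon3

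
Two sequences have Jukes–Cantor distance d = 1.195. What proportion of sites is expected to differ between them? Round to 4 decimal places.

0.5976

p = (3/4)(1 − e^(−4d/3)) = 0.75 × (1 − e^(-1.593333)) = 0.75 × (1 − 0.203247) = 0.597565.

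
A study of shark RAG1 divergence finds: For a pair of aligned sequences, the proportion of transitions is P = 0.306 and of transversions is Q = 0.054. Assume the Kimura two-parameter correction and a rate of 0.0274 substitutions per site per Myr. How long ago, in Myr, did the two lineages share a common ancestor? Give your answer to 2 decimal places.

Under the Kimura two-parameter model, d = −½ ln(1 − 2P − Q) − ¼ ln(1 − 2Q).
1 − 2P − Q = 0.334, giving −½ ln(0.334) = 0.548307.
1 − 2Q = 0.892, giving −¼ ln(0.892) = 0.028572.
d = 0.548307 + 0.028572 = 0.576879.
Under a molecular clock d = 2μt, so t = d/(2μ) = 0.576879 / (2 × 0.0274) = 10.53 Myr.

10.53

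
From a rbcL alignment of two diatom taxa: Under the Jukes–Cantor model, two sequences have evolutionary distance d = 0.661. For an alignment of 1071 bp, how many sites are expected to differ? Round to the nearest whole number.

Invert JC69: p = (3/4)(1 − e^(−4d/3)) = 0.75 × (1 − e^(-0.881333)) = 0.75 × (1 − 0.414230) = 0.439328.
Expected differing sites = pL ≈ 0.439328 × 1071 = 470.520288 ≈ 471.

471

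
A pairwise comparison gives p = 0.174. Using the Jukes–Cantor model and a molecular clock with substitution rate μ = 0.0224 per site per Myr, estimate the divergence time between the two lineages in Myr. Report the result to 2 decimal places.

d = −(3/4) ln(1 − 4p/3) = −0.75 ln(1 − 0.232) = −0.75 ln(0.768)
  = −0.75 × (-0.263966) = 0.197975 substitutions/site.
Under a molecular clock d = 2μt, so t = d/(2μ) = 0.197975 / (2 × 0.0224) = 4.42 Myr.

4.42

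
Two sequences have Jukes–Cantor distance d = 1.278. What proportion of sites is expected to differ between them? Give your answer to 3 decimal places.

0.614

p = (3/4)(1 − e^(−4d/3)) = 0.75 × (1 − e^(-1.704)) = 0.75 × (1 − 0.181954) = 0.613535.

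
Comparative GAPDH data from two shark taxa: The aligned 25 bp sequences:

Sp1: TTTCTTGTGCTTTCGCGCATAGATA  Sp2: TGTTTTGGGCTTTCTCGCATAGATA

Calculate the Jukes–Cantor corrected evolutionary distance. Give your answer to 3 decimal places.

The sequences differ at 4 of 25 sites (2, 4, 8, 15), so p = 4/25 = 0.16.
d = −(3/4) ln(1 − 4p/3) = −0.75 ln(1 − 0.213333) = −0.75 ln(0.786667)
  = −0.75 × (-0.239950) = 0.179963 substitutions/site.

0.180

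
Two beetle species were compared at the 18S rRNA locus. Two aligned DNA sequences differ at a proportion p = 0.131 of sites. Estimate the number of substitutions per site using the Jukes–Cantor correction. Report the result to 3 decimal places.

0.144

d = −(3/4) ln(1 − 4p/3) = −0.75 ln(1 − 0.174667) = −0.75 ln(0.825333)
  = −0.75 × (-0.191968) = 0.143976 substitutions/site.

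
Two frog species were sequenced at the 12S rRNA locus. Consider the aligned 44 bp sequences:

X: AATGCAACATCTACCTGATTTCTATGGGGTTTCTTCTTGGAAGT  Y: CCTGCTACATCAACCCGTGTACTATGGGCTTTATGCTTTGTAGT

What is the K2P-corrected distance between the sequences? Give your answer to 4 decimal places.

Of 44 sites, 1 differences are transitions and 12 are transversions, so P = 1/44 ≈ 0.022727 and Q = 12/44 ≈ 0.272727.
Under the Kimura two-parameter model, d = −½ ln(1 − 2P − Q) − ¼ ln(1 − 2Q).
1 − 2P − Q = 0.681819, giving −½ ln(0.681819) = 0.191496.
1 − 2Q = 0.454546, giving −¼ ln(0.454546) = 0.197114.
d = 0.191496 + 0.197114 = 0.388610.

0.3886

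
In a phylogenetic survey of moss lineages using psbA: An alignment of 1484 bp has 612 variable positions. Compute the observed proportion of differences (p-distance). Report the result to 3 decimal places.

0.412

p = 612/1484 = 0.412398… ≈ 0.412 (to 3 d.p.).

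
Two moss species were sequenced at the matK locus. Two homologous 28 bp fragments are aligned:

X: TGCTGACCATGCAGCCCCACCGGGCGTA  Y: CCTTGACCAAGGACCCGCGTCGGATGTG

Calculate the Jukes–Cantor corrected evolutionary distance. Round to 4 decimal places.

The sequences differ at 12 of 28 sites, so p = 12/28 ≈ 0.428571.
d = −(3/4) ln(1 − 4p/3) = −0.75 ln(1 − 0.571428) = −0.75 ln(0.428572)
  = −0.75 × (-0.847297) = 0.635473 substitutions/site.

0.6355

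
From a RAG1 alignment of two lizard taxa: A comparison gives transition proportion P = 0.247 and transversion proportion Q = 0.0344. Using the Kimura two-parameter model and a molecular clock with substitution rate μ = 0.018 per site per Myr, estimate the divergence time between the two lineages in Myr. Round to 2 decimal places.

Under the Kimura two-parameter model, d = −½ ln(1 − 2P − Q) − ¼ ln(1 − 2Q).
1 − 2P − Q = 0.4716, giving −½ ln(0.4716) = 0.375812.
1 − 2Q = 0.9312, giving −¼ ln(0.9312) = 0.017820.
d = 0.375812 + 0.017820 = 0.393632.
Under a molecular clock d = 2μt, so t = d/(2μ) = 0.393632 / (2 × 0.018) = 10.93 Myr.

10.93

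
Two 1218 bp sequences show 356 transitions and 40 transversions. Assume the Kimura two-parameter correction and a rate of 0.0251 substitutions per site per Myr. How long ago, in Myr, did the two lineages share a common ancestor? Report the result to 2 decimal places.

P = 356/1218 ≈ 0.292282 and Q = 40/1218 ≈ 0.032841.
Under the Kimura two-parameter model, d = −½ ln(1 − 2P − Q) − ¼ ln(1 − 2Q).
1 − 2P − Q = 0.382595, giving −½ ln(0.382595) = 0.480389.
1 − 2Q = 0.934318, giving −¼ ln(0.934318) = 0.016985.
d = 0.480389 + 0.016985 = 0.497374.
Under a molecular clock d = 2μt, so t = d/(2μ) = 0.497374 / (2 × 0.0251) = 9.91 Myr.

9.91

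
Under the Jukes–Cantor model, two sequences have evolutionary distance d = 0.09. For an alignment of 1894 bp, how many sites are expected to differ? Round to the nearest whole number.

161

Invert JC69: p = (3/4)(1 − e^(−4d/3)) = 0.75 × (1 − e^(-0.12)) = 0.75 × (1 − 0.886920) = 0.084810.
Expected differing sites = pL ≈ 0.084810 × 1894 = 160.63014 ≈ 161.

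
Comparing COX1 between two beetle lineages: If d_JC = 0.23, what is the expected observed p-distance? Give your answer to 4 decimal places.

p = (3/4)(1 − e^(−4d/3)) = 0.75 × (1 − e^(-0.306667)) = 0.75 × (1 − 0.735896) = 0.198078.

0.1981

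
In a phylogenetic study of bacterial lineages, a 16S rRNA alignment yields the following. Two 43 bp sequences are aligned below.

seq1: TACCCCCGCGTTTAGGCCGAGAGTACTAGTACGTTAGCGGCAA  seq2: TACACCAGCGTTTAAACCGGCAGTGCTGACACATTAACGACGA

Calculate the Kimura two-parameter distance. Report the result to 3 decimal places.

Of 43 sites, 11 differences are transitions and 3 are transversions, so P = 11/43 ≈ 0.255814 and Q = 3/43 ≈ 0.069767.
Under the Kimura two-parameter model, d = −½ ln(1 − 2P − Q) − ¼ ln(1 − 2Q).
1 − 2P − Q = 0.418605, giving −½ ln(0.418605) = 0.435414.
1 − 2Q = 0.860466, giving −¼ ln(0.860466) = 0.037570.
d = 0.435414 + 0.037570 = 0.472984.

0.473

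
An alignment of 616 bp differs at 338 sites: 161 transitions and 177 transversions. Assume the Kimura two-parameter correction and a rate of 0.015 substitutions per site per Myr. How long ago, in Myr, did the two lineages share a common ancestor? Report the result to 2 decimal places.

34.81

P = 161/616 ≈ 0.261364 and Q = 177/616 ≈ 0.287338.
Under the Kimura two-parameter model, d = −½ ln(1 − 2P − Q) − ¼ ln(1 − 2Q).
1 − 2P − Q = 0.189934, giving −½ ln(0.189934) = 0.830539.
1 − 2Q = 0.425324, giving −¼ ln(0.425324) = 0.213726.
d = 0.830539 + 0.213726 = 1.044265.
Under a molecular clock d = 2μt, so t = d/(2μ) = 1.044265 / (2 × 0.015) = 34.81 Myr.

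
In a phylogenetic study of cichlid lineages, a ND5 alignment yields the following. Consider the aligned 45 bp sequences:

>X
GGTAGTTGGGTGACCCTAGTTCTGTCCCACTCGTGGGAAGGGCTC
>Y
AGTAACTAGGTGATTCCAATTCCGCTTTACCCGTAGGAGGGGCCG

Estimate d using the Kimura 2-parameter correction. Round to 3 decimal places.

Of 45 sites, 17 differences are transitions and 1 are transversions, so P = 17/45 ≈ 0.377778 and Q = 1/45 ≈ 0.022222.
Under the Kimura two-parameter model, d = −½ ln(1 − 2P − Q) − ¼ ln(1 − 2Q).
1 − 2P − Q = 0.222222, giving −½ ln(0.222222) = 0.752039.
1 − 2Q = 0.955556, giving −¼ ln(0.955556) = 0.011365.
d = 0.752039 + 0.011365 = 0.763404.

0.763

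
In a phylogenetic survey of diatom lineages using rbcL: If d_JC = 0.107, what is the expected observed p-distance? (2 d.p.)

p = (3/4)(1 − e^(−4d/3)) = 0.75 × (1 − e^(-0.142667)) = 0.75 × (1 − 0.867043) = 0.099718.

0.10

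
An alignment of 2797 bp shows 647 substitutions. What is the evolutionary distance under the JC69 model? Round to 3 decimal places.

0.277

p = 647/2797 ≈ 0.231319.
d = −(3/4) ln(1 − 4p/3) = −0.75 ln(1 − 0.308425) = −0.75 ln(0.691575)
  = −0.75 × (-0.368784) = 0.276588 substitutions/site.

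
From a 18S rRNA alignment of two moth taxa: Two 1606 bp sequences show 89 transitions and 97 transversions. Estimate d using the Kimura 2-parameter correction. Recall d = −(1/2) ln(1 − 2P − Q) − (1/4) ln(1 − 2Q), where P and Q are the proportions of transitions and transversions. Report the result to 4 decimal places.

P = 89/1606 ≈ 0.055417 and Q = 97/1606 ≈ 0.060399.
Under the Kimura two-parameter model, d = −½ ln(1 − 2P − Q) − ¼ ln(1 − 2Q).
1 − 2P − Q = 0.828767, giving −½ ln(0.828767) = 0.093908.
1 − 2Q = 0.879202, giving −¼ ln(0.879202) = 0.032185.
d = 0.093908 + 0.032185 = 0.126093.

0.1261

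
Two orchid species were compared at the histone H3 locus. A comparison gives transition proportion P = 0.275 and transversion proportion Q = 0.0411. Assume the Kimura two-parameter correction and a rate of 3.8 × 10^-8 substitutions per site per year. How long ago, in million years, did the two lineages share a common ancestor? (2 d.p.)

6.17

Under the Kimura two-parameter model, d = −½ ln(1 − 2P − Q) − ¼ ln(1 − 2Q).
1 − 2P − Q = 0.4089, giving −½ ln(0.4089) = 0.447142.
1 − 2Q = 0.9178, giving −¼ ln(0.9178) = 0.021444.
d = 0.447142 + 0.021444 = 0.468586.
Under a molecular clock d = 2μt, so t = d/(2μ) = 0.468586 / (2 × 3.8 × 10^-8) = 6.17 million years.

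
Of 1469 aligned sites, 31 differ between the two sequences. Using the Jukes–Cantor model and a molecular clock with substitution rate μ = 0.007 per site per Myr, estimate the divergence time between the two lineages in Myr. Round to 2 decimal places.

1.53

p = 31/1469 ≈ 0.021103.
d = −(3/4) ln(1 − 4p/3) = −0.75 ln(1 − 0.028137) = −0.75 ln(0.971863)
  = −0.75 × (-0.028540) = 0.021405 substitutions/site.
Under a molecular clock d = 2μt, so t = d/(2μ) = 0.021405 / (2 × 0.007) = 1.53 Myr.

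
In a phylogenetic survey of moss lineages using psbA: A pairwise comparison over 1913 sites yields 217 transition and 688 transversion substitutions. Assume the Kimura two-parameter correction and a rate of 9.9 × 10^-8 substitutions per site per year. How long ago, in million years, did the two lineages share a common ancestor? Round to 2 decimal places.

P = 217/1913 ≈ 0.113434 and Q = 688/1913 ≈ 0.359645.
Under the Kimura two-parameter model, d = −½ ln(1 − 2P − Q) − ¼ ln(1 − 2Q).
1 − 2P − Q = 0.413487, giving −½ ln(0.413487) = 0.441565.
1 − 2Q = 0.28071, giving −¼ ln(0.28071) = 0.317608.
d = 0.441565 + 0.317608 = 0.759173.
Under a molecular clock d = 2μt, so t = d/(2μ) = 0.759173 / (2 × 9.9 × 10^-8) = 3.83 million years.

3.83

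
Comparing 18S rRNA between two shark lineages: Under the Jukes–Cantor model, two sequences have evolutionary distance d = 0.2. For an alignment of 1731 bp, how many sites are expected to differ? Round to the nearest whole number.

304

Invert JC69: p = (3/4)(1 − e^(−4d/3)) = 0.75 × (1 − e^(-0.266667)) = 0.75 × (1 − 0.765928) = 0.175554.
Expected differing sites = pL ≈ 0.175554 × 1731 = 303.883974 ≈ 304.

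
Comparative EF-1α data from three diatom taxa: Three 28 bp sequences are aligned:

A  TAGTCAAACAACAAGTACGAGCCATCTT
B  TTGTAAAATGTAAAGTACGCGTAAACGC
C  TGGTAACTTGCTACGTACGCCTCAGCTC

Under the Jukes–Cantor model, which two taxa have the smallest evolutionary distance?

A–B: 12/28 differ, p = 0.429, d = 0.635.
A–C: 14/28 differ, p = 0.500, d = 0.824.
B–C: 10/28 differ, p = 0.357, d = 0.485.
The smallest distance is between B and C.

B and C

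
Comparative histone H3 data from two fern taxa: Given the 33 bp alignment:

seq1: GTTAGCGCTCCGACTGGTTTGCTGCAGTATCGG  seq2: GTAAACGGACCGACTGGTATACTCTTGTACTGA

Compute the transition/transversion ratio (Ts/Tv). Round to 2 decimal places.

Transitions are A↔G and C↔T; transversions are all other mismatches.
Transitions: 6. Transversions: 6.
R = 6/6 = 1.00.

1.00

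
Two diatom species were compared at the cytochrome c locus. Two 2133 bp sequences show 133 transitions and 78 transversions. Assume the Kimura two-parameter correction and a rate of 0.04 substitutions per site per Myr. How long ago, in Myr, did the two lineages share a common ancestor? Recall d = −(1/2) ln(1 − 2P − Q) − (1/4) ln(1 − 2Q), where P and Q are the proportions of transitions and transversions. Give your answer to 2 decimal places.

1.34

P = 133/2133 ≈ 0.062353 and Q = 78/2133 ≈ 0.036568.
Under the Kimura two-parameter model, d = −½ ln(1 − 2P − Q) − ¼ ln(1 − 2Q).
1 − 2P − Q = 0.838726, giving −½ ln(0.838726) = 0.087936.
1 − 2Q = 0.926864, giving −¼ ln(0.926864) = 0.018987.
d = 0.087936 + 0.018987 = 0.106923.
Under a molecular clock d = 2μt, so t = d/(2μ) = 0.106923 / (2 × 0.04) = 1.34 Myr.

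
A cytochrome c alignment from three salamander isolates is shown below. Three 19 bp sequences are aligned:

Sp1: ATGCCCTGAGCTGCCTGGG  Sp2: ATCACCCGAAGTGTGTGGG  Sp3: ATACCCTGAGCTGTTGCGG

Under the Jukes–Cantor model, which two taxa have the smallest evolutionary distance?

Sp1 and Sp3

Sp1–Sp2: 7/19 differ, p = 0.368, d = 0.507.
Sp1–Sp3: 5/19 differ, p = 0.263, d = 0.324.
Sp2–Sp3: 8/19 differ, p = 0.421, d = 0.618.
The smallest distance is between Sp1 and Sp3.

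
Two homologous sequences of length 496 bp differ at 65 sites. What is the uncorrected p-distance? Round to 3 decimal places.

0.131

p = 65/496 = 0.131048… ≈ 0.131 (to 3 d.p.).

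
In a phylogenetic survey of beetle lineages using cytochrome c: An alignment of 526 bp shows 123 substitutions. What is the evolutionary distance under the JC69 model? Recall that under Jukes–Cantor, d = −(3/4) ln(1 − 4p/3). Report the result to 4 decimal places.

0.2802

p = 123/526 ≈ 0.23384.
d = −(3/4) ln(1 − 4p/3) = −0.75 ln(1 − 0.311787) = −0.75 ln(0.688213)
  = −0.75 × (-0.373657) = 0.280243 substitutions/site.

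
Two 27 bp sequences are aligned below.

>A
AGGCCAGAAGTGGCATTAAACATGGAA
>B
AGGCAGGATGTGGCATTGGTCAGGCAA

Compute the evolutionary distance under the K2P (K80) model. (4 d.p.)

0.3773

Of 27 sites, 3 differences are transitions and 5 are transversions, so P = 3/27 ≈ 0.111111 and Q = 5/27 ≈ 0.185185.
Under the Kimura two-parameter model, d = −½ ln(1 − 2P − Q) − ¼ ln(1 − 2Q).
1 − 2P − Q = 0.592593, giving −½ ln(0.592593) = 0.261624.
1 − 2Q = 0.62963, giving −¼ ln(0.62963) = 0.115656.
d = 0.261624 + 0.115656 = 0.377280.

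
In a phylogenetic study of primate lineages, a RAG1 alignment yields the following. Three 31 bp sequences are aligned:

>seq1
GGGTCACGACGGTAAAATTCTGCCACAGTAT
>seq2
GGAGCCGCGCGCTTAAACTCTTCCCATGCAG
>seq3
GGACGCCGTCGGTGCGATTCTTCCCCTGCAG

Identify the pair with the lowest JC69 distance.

seq1–seq2: 15/31 differ, p = 0.484, d = 0.777.
seq1–seq3: 13/31 differ, p = 0.419, d = 0.614.
seq2–seq3: 11/31 differ, p = 0.355, d = 0.481.
The smallest distance is between seq2 and seq3.

seq2 and seq3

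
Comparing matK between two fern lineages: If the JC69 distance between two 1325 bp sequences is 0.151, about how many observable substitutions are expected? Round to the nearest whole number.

Invert JC69: p = (3/4)(1 − e^(−4d/3)) = 0.75 × (1 − e^(-0.201333)) = 0.75 × (1 − 0.817640) = 0.136770.
Expected differing sites = pL ≈ 0.136770 × 1325 = 181.22025 ≈ 181.

181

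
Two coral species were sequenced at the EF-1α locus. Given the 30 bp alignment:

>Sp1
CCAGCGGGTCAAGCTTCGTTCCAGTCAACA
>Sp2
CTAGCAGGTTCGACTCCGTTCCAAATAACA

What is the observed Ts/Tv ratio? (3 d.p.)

Transitions are A↔G and C↔T; transversions are all other mismatches.
Transitions: 8. Transversions: 2.
R = 8/2 = 4.000.

4.000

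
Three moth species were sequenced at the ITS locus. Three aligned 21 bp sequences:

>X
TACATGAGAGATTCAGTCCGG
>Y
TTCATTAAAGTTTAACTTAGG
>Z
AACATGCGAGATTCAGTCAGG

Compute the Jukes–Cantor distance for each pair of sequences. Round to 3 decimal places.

d(X,Y) = 0.532, d(X,Z) = 0.158, d(Y,Z) = 0.635

X–Y: 8/21 sites differ → p ≈ 0.380952, d = −0.75 ln(1 − 0.507936) = 0.531860 ≈ 0.532.
X–Z: 3/21 sites differ → p ≈ 0.142857, d = −0.75 ln(1 − 0.190476) = 0.158482 ≈ 0.158.
Y–Z: 9/21 sites differ → p ≈ 0.428571, d = −0.75 ln(1 − 0.571428) = 0.635472 ≈ 0.635.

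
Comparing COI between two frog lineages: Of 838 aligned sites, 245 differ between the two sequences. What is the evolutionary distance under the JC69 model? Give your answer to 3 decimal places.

p = 245/838 ≈ 0.292363.
d = −(3/4) ln(1 − 4p/3) = −0.75 ln(1 − 0.389817) = −0.75 ln(0.610183)
  = −0.75 × (-0.493996) = 0.370497 substitutions/site.

0.370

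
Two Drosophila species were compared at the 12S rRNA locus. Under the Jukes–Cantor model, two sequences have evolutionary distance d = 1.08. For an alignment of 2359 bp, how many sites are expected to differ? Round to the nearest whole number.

Invert JC69: p = (3/4)(1 − e^(−4d/3)) = 0.75 × (1 − e^(-1.44)) = 0.75 × (1 − 0.236928) = 0.572304.
Expected differing sites = pL ≈ 0.572304 × 2359 = 1350.065136 ≈ 1350.

1350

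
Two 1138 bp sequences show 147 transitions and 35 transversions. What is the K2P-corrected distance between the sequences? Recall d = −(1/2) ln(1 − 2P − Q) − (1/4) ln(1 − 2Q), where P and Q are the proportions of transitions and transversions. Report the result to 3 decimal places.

0.186

P = 147/1138 ≈ 0.129174 and Q = 35/1138 ≈ 0.030756.
Under the Kimura two-parameter model, d = −½ ln(1 − 2P − Q) − ¼ ln(1 − 2Q).
1 − 2P − Q = 0.710896, giving −½ ln(0.710896) = 0.170615.
1 − 2Q = 0.938488, giving −¼ ln(0.938488) = 0.015871.
d = 0.170615 + 0.015871 = 0.186486.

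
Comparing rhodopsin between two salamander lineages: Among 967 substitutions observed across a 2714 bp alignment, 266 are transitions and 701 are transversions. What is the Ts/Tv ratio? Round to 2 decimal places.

0.38

R = 266/701 = 0.379457… ≈ 0.38 (to 2 d.p.).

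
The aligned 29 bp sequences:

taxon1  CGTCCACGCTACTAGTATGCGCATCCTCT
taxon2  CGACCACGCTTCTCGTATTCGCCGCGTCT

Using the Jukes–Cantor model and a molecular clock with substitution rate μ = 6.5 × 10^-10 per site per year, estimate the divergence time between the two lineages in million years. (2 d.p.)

224.06

The sequences differ at 7 of 29 sites (3, 11, 14, 19, 23, 24, 26), so p = 7/29 ≈ 0.241379.
d = −(3/4) ln(1 − 4p/3) = −0.75 ln(1 − 0.321839) = −0.75 ln(0.678161)
  = −0.75 × (-0.388371) = 0.291278 substitutions/site.
Under a molecular clock d = 2μt, so t = d/(2μ) = 0.291278 / (2 × 6.5 × 10^-10) = 224.06 million years.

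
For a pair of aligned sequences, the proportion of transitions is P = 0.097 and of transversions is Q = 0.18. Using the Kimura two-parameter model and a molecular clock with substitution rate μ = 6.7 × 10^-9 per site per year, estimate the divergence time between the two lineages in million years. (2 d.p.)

Under the Kimura two-parameter model, d = −½ ln(1 − 2P − Q) − ¼ ln(1 − 2Q).
1 − 2P − Q = 0.626, giving −½ ln(0.626) = 0.234202.
1 − 2Q = 0.64, giving −¼ ln(0.64) = 0.111572.
d = 0.234202 + 0.111572 = 0.345774.
Under a molecular clock d = 2μt, so t = d/(2μ) = 0.345774 / (2 × 6.7 × 10^-9) = 25.80 million years.

25.80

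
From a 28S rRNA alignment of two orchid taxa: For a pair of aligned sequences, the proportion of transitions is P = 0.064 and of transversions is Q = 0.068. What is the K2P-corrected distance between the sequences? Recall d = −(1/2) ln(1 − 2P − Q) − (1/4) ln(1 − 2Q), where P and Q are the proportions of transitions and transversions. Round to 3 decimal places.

Under the Kimura two-parameter model, d = −½ ln(1 − 2P − Q) − ¼ ln(1 − 2Q).
1 − 2P − Q = 0.804, giving −½ ln(0.804) = 0.109078.
1 − 2Q = 0.864, giving −¼ ln(0.864) = 0.036546.
d = 0.109078 + 0.036546 = 0.145624.

0.146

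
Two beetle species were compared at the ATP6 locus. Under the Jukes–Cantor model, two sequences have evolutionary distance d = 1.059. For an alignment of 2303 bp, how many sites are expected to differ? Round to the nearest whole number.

Invert JC69: p = (3/4)(1 − e^(−4d/3)) = 0.75 × (1 − e^(-1.412)) = 0.75 × (1 − 0.243655) = 0.567259.
Expected differing sites = pL ≈ 0.567259 × 2303 = 1306.397477 ≈ 1306.

1306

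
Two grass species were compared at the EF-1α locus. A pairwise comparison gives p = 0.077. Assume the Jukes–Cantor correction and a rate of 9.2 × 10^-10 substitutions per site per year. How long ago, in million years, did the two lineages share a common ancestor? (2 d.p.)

44.16

d = −(3/4) ln(1 − 4p/3) = −0.75 ln(1 − 0.102667) = −0.75 ln(0.897333)
  = −0.75 × (-0.108328) = 0.081246 substitutions/site.
Under a molecular clock d = 2μt, so t = d/(2μ) = 0.081246 / (2 × 9.2 × 10^-10) = 44.16 million years.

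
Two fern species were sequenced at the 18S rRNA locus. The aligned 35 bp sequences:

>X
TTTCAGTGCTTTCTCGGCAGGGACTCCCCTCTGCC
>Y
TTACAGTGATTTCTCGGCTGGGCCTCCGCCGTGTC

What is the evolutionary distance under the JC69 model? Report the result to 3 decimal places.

0.273

The sequences differ at 8 of 35 sites (3, 9, 19, 23, 28, 30, 31, 34), so p = 8/35 ≈ 0.228571.
d = −(3/4) ln(1 − 4p/3) = −0.75 ln(1 − 0.304761) = −0.75 ln(0.695239)
  = −0.75 × (-0.363500) = 0.272625 substitutions/site.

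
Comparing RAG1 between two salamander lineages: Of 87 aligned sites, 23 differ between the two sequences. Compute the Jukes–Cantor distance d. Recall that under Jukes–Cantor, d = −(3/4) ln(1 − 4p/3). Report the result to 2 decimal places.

0.33

p = 23/87 ≈ 0.264368.
d = −(3/4) ln(1 − 4p/3) = −0.75 ln(1 − 0.352491) = −0.75 ln(0.647509)
  = −0.75 × (-0.434623) = 0.325967 substitutions/site.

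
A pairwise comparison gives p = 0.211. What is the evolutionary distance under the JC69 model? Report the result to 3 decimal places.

0.248

d = −(3/4) ln(1 − 4p/3) = −0.75 ln(1 − 0.281333) = −0.75 ln(0.718667)
  = −0.75 × (-0.330357) = 0.247768 substitutions/site.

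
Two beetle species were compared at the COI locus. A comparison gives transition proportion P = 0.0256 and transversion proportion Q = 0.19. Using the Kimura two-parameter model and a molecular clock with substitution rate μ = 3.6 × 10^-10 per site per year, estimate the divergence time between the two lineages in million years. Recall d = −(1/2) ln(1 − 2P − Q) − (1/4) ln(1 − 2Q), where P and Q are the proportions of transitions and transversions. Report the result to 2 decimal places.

Under the Kimura two-parameter model, d = −½ ln(1 − 2P − Q) − ¼ ln(1 − 2Q).
1 − 2P − Q = 0.7588, giving −½ ln(0.7588) = 0.138009.
1 − 2Q = 0.62, giving −¼ ln(0.62) = 0.119509.
d = 0.138009 + 0.119509 = 0.257518.
Under a molecular clock d = 2μt, so t = d/(2μ) = 0.257518 / (2 × 3.6 × 10^-10) = 357.66 million years.

357.66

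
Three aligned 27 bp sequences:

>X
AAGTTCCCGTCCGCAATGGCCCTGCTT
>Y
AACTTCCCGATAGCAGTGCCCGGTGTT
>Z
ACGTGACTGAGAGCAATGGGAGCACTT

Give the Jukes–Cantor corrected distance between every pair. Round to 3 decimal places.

X–Y: 10/27 sites differ → p ≈ 0.37037, d = −0.75 ln(1 − 0.493827) = 0.510658 ≈ 0.511.
X–Z: 12/27 sites differ → p ≈ 0.444444, d = −0.75 ln(1 − 0.592592) = 0.673455 ≈ 0.673.
Y–Z: 13/27 sites differ → p ≈ 0.481481, d = −0.75 ln(1 − 0.641975) = 0.770364 ≈ 0.770.

d(X,Y) = 0.511, d(X,Z) = 0.673, d(Y,Z) = 0.770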